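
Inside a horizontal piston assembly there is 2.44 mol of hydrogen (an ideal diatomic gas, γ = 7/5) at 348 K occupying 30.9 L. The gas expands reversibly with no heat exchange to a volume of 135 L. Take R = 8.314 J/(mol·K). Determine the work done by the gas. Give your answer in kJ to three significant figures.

W ≈ 7.86 kJ

Adiabatic: TV^(γ−1) = const with γ = 7/5.
T₂ = T₁ (V₁/V₂)^(γ−1) = 348 × (30.9/135)^0.4 = 348 × 0.5544 = 192.9 K.
W_by = nCᵥ(T₁ − T₂) = (2.44)(20.79)(348 − 192.9) = 7864 J.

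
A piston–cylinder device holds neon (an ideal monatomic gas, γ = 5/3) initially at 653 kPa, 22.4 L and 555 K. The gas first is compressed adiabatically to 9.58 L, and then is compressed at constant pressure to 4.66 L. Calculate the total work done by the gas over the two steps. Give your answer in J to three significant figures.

Step 1 (adiabatic): W = (P₁V₁ − P₂V₂)/(γ−1) = (14627 − 25768)/0.667 = -16711 J.
After step 1: P = 2690 kPa, V = 9.58 L, T = 977.7 K.
Step 2 (isobaric): W = PΔV = (2690 kPa)(4.66 − 9.58 L) = -13234 J.
W_total = -16711 − 13234 = -29945 J.

W_total ≈ -29900 J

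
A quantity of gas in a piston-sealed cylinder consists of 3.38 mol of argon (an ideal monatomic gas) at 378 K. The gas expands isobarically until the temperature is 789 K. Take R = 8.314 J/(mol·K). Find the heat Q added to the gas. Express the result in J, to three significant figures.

Q ≈ 28900 J

Isobaric: W = nRΔT = (3.38)(8.314)(411) = 11550 J.
ΔU = nCᵥΔT with Cᵥ = 3R/2: ΔU = (3.38)(12.47)(411) = 17324 J.
Q = ΔU + W = 17324 + 11550 = 28874 J.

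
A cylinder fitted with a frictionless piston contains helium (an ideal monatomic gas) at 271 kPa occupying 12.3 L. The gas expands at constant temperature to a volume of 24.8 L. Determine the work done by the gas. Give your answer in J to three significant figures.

W ≈ 2340 J

Isothermal: W = nRT ln(V₂/V₁) = P₁V₁ ln(V₂/V₁).
P₁V₁ = (271 kPa)(12.3 L) = 3333 J.
W = 3333 × ln(24.8/12.3) = 3333 × 0.7012
W_by_gas = 2337 J.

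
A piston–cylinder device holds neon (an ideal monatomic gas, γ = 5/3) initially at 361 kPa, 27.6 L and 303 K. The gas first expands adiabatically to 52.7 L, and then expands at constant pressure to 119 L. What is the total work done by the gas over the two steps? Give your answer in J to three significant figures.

Step 1 (adiabatic): W = (P₁V₁ − P₂V₂)/(γ−1) = (9964 − 6474)/0.667 = 5235 J.
After step 1: P = 122.8 kPa, V = 52.7 L, T = 196.9 K.
Step 2 (isobaric): W = PΔV = (122.8 kPa)(119 − 52.7 L) = 8144 J.
W_total = 5235 + 8144 = 13379 J.

W_total ≈ 13400 J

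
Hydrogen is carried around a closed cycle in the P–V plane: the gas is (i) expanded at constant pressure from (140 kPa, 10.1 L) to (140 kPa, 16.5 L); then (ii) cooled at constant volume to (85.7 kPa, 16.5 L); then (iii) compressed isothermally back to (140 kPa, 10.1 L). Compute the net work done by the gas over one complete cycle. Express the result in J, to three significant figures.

Leg (i): W = PΔV = (140)(16.5 − 10.1) = 896 J.
Leg (ii): W = 0.
Leg (iii): W = PᵢVᵢ ln(V_f/Vᵢ) = (1414) ln(10.1/16.5) = -694.1 J.
W_net = 896 − 694.1 = 201.9 J.

W_net ≈ 202 J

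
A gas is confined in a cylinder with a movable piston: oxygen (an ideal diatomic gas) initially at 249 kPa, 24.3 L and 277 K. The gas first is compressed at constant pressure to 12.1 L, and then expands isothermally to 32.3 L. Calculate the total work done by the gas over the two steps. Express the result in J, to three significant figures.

W_total ≈ -79.5 J

Step 1 (isobaric): W = PΔV = (249 kPa)(12.1 − 24.3 L) = -3038 J.
After step 1: P = 249 kPa, V = 12.1 L, T = 137.9 K.
Step 2 (isothermal): W = P₁V₁ ln(V₂/V₁) = (3013) ln(32.3/12.1) = 2958 J.
W_total = -3038 + 2958 = -79.55 J.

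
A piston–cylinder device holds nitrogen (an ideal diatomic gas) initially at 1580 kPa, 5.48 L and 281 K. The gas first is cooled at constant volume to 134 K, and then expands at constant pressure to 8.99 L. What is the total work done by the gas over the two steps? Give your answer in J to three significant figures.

W_total ≈ 2640 J

Step 1 (isochoric): W = 0 (constant volume).
After step 1: P = 753.5 kPa (V unchanged).
Step 2 (isobaric): W = PΔV = (753.5 kPa)(8.99 − 5.48 L) = 2645 J.
W_total = 0 + 2645 = 2645 J.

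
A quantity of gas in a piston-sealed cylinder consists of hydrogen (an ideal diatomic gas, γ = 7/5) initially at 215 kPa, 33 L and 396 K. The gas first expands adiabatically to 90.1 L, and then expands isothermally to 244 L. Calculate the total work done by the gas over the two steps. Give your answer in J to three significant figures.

W_total ≈ 10600 J

Step 1 (adiabatic): W = (P₁V₁ − P₂V₂)/(γ−1) = (7095 − 4748)/0.4 = 5869 J.
After step 1: P = 52.69 kPa, V = 90.1 L, T = 265 K.
Step 2 (isothermal): W = P₁V₁ ln(V₂/V₁) = (4748) ln(244/90.1) = 4730 J.
W_total = 5869 + 4730 = 10598 J.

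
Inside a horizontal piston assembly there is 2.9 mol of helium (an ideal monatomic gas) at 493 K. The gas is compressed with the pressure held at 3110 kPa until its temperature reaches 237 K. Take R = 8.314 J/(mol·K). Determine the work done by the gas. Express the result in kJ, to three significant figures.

Isobaric: W = P ΔV = nR ΔT.
W = (2.9)(8.314)(237 − 493) = -6172 J.

W ≈ -6.17 kJ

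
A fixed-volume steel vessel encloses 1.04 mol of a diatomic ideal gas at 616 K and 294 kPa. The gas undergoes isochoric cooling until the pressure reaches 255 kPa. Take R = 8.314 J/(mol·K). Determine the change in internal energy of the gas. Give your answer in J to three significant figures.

Constant volume ⇒ W = 0, so Q = ΔU = nCᵥΔT with Cᵥ = 5R/2 = 20.79 J/(mol·K).
At constant V, T₂/T₁ = P₂/P₁ ⇒ ΔT = T₁(P₂/P₁ − 1) = 616·(255/294 − 1) = -81.71 K.
ΔU = (1.04)(20.79)(-81.71) = -1766 J.

ΔU ≈ -1770 J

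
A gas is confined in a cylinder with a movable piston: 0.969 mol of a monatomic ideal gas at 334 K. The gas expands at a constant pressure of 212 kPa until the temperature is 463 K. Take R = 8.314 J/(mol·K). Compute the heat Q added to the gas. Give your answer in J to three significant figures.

Isobaric: W = nRΔT = (0.969)(8.314)(129) = 1039 J.
ΔU = nCᵥΔT with Cᵥ = 3R/2: ΔU = (0.969)(12.47)(129) = 1559 J.
Q = ΔU + W = 1559 + 1039 = 2598 J.

Q ≈ 2600 J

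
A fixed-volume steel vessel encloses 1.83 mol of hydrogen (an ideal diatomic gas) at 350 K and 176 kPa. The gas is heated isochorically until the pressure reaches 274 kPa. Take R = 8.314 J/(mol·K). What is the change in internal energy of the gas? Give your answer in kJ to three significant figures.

Constant volume ⇒ W = 0, so Q = ΔU = nCᵥΔT with Cᵥ = 5R/2 = 20.79 J/(mol·K).
At constant V, T₂/T₁ = P₂/P₁ ⇒ ΔT = T₁(P₂/P₁ − 1) = 350·(274/176 − 1) = 194.9 K.
ΔU = (1.83)(20.79)(194.9) = 7413 J.

ΔU ≈ 7.41 kJ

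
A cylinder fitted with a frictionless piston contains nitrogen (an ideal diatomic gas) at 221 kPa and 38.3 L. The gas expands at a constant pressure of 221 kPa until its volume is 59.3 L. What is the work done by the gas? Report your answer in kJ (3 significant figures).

Isobaric: W = P ΔV.
W = (221 kPa)(59.3 − 38.3 L) = (221)(21) = 4641 J.

W ≈ 4.64 kJ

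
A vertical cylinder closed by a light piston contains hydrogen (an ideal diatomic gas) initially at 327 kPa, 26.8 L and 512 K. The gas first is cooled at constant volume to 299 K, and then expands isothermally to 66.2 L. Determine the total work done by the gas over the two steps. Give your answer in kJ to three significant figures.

Step 1 (isochoric): W = 0 (constant volume).
After step 1: P = 191 kPa (V unchanged).
Step 2 (isothermal): W = P₁V₁ ln(V₂/V₁) = (5118) ln(66.2/26.8) = 4628 J.
W_total = 0 + 4628 = 4628 J.

W_total ≈ 4.63 kJ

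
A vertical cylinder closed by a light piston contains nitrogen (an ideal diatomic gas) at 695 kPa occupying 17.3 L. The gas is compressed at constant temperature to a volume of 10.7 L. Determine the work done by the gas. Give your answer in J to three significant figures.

W ≈ -5780 J

Isothermal: W = nRT ln(V₂/V₁) = P₁V₁ ln(V₂/V₁).
P₁V₁ = (695 kPa)(17.3 L) = 12024 J.
W = 12024 × ln(10.7/17.3) = 12024 × -0.4805
W_by_gas = -5777 J.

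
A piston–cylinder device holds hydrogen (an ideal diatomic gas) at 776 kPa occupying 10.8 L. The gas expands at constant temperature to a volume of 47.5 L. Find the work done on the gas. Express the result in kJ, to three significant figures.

Isothermal: W = nRT ln(V₂/V₁) = P₁V₁ ln(V₂/V₁).
P₁V₁ = (776 kPa)(10.8 L) = 8381 J.
W = 8381 × ln(47.5/10.8) = 8381 × 1.481
W_by_gas = 12414 J; work on gas = −W_by = -12414 J.

W ≈ -12.4 kJ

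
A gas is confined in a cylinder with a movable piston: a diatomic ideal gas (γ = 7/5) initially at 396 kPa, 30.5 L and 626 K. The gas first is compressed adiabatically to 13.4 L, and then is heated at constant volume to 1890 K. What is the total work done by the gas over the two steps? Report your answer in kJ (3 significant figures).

Step 1 (adiabatic): W = (P₁V₁ − P₂V₂)/(γ−1) = (12078 − 16783)/0.4 = -11763 J.
Step 2 (isochoric): W = 0 (constant volume).
W_total = -11763 + 0 = -11763 J.

W_total ≈ -11.8 kJ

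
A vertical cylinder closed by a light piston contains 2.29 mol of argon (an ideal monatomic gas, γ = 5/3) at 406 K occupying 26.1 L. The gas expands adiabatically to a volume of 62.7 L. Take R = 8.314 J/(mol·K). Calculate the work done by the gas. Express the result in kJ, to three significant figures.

Adiabatic: TV^(γ−1) = const with γ = 5/3.
T₂ = T₁ (V₁/V₂)^(γ−1) = 406 × (26.1/62.7)^0.667 = 406 × 0.5575 = 226.3 K.
W_by = nCᵥ(T₁ − T₂) = (2.29)(12.47)(406 − 226.3) = 5131 J.

W ≈ 5.13 kJ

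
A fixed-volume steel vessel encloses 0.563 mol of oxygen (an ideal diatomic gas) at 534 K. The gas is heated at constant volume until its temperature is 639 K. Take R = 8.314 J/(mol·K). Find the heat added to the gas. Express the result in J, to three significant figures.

Q ≈ 1230 J

Constant volume ⇒ W = 0, so Q = ΔU = nCᵥΔT with Cᵥ = 5R/2 = 20.79 J/(mol·K).
ΔU = (0.563)(20.79)(639 − 534) = 1229 J.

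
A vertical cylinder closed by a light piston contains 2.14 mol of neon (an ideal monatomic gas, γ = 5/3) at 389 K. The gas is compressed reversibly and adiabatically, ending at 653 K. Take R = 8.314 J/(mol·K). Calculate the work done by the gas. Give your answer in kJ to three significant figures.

Adiabatic ⇒ Q = 0, so W_by = −ΔU = nCᵥ(T₁ − T₂).
Cᵥ = 3R/2 = 12.47 J/(mol·K).
W = (2.14)(12.47)(389 − 653) = -7046 J.

W ≈ -7.05 kJ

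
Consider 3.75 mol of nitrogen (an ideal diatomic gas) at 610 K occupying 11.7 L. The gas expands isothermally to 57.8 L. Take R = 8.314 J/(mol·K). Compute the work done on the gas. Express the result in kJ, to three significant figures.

Isothermal: W = nRT ln(V₂/V₁).
W = (3.75)(8.314)(610) × ln(57.8/11.7)
  = 19018 × 1.597
W_by_gas = 30380 J; work on gas = −W_by = -30380 J.

W ≈ -30.4 kJ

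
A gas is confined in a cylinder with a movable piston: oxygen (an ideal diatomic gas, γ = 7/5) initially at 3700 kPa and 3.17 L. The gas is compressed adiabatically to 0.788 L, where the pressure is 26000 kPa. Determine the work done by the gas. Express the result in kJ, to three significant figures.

W ≈ -21.9 kJ

Adiabatic: W = (P₁V₁ − P₂V₂)/(γ − 1) with γ = 7/5.
P₁V₁ = 11729 J, P₂V₂ = 20488 J.
W = (11729 − 20488) / 0.4 = -21898 J.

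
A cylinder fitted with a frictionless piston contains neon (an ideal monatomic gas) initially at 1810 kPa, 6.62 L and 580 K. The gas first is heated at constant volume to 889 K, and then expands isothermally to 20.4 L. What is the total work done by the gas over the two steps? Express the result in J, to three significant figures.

W_total ≈ 20700 J

Step 1 (isochoric): W = 0 (constant volume).
After step 1: P = 2774 kPa (V unchanged).
Step 2 (isothermal): W = P₁V₁ ln(V₂/V₁) = (18366) ln(20.4/6.62) = 20670 J.
W_total = 0 + 20670 = 20670 J.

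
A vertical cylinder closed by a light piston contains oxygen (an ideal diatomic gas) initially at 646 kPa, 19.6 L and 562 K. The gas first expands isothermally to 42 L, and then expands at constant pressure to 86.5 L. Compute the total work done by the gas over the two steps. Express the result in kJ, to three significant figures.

W_total ≈ 23.1 kJ

Step 1 (isothermal): W = P₁V₁ ln(V₂/V₁) = (12662) ln(42/19.6) = 9650 J.
After step 1: P = 301.5 kPa, V = 42 L, T = 562 K.
Step 2 (isobaric): W = PΔV = (301.5 kPa)(86.5 − 42 L) = 13415 J.
W_total = 9650 + 13415 = 23065 J.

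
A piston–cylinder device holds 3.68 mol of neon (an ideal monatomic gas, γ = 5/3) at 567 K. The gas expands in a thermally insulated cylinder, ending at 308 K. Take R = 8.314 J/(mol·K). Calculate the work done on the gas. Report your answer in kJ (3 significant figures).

Adiabatic ⇒ Q = 0, so W_by = −ΔU = nCᵥ(T₁ − T₂).
Cᵥ = 3R/2 = 12.47 J/(mol·K).
W = (3.68)(12.47)(567 − 308) = 11886 J.
Work on gas = −W_by = -11886 J.

W ≈ -11.9 kJ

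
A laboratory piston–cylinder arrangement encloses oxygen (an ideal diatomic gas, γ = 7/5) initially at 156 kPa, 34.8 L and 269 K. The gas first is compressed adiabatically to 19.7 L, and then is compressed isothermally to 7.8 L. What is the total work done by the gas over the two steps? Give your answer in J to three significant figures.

Step 1 (adiabatic): W = (P₁V₁ − P₂V₂)/(γ−1) = (5429 − 6816)/0.4 = -3469 J.
After step 1: P = 346 kPa, V = 19.7 L, T = 337.8 K.
Step 2 (isothermal): W = P₁V₁ ln(V₂/V₁) = (6816) ln(7.8/19.7) = -6315 J.
W_total = -3469 − 6315 = -9784 J.

W_total ≈ -9780 J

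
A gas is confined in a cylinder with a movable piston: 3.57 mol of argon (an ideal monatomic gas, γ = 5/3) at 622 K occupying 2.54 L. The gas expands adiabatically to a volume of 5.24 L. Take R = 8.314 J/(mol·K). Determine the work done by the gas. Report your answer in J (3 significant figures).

Adiabatic: TV^(γ−1) = const with γ = 5/3.
T₂ = T₁ (V₁/V₂)^(γ−1) = 622 × (2.54/5.24)^0.667 = 622 × 0.6171 = 383.8 K.
W_by = nCᵥ(T₁ − T₂) = (3.57)(12.47)(622 − 383.8) = 10604 J.

W ≈ 10600 J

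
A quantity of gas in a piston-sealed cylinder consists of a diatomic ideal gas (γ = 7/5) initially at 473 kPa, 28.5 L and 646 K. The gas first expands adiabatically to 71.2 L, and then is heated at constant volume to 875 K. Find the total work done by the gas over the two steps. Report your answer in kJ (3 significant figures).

Step 1 (adiabatic): W = (P₁V₁ − P₂V₂)/(γ−1) = (13480 − 9347)/0.4 = 10335 J.
Step 2 (isochoric): W = 0 (constant volume).
W_total = 10335 + 0 = 10335 J.

W_total ≈ 10.3 kJ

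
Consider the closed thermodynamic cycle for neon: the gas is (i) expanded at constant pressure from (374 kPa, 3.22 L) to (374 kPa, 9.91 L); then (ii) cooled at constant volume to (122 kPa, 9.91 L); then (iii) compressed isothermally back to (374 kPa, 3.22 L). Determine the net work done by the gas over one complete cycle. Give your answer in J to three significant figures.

Leg (i): W = PΔV = (374)(9.91 − 3.22) = 2502 J.
Leg (ii): W = 0.
Leg (iii): W = PᵢVᵢ ln(V_f/Vᵢ) = (1209) ln(3.22/9.91) = -1359 J.
W_net = 2502 − 1359 = 1143 J.

W_net ≈ 1140 J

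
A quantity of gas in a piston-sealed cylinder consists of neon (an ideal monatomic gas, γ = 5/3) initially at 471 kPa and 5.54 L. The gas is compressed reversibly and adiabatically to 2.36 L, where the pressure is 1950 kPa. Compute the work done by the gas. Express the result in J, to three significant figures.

W ≈ -2990 J

Adiabatic: W = (P₁V₁ − P₂V₂)/(γ − 1) with γ = 5/3.
P₁V₁ = 2609 J, P₂V₂ = 4602 J.
W = (2609 − 4602) / 0.6667 = -2989 J.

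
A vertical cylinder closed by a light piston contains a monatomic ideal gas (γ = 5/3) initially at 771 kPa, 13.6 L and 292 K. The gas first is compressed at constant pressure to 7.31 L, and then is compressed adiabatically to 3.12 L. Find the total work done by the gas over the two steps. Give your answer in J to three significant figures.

Step 1 (isobaric): W = PΔV = (771 kPa)(7.31 − 13.6 L) = -4850 J.
After step 1: P = 771 kPa, V = 7.31 L, T = 156.9 K.
Step 2 (adiabatic): W = (P₁V₁ − P₂V₂)/(γ−1) = (5636 − 9942)/0.667 = -6459 J.
W_total = -4850 − 6459 = -11309 J.

W_total ≈ -11300 J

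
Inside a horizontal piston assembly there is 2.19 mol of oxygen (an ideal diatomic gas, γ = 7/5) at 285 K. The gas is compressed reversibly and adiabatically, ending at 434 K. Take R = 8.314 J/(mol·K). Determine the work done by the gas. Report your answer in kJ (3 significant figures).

W ≈ -6.78 kJ

Adiabatic ⇒ Q = 0, so W_by = −ΔU = nCᵥ(T₁ − T₂).
Cᵥ = 5R/2 = 20.79 J/(mol·K).
W = (2.19)(20.79)(285 − 434) = -6782 J.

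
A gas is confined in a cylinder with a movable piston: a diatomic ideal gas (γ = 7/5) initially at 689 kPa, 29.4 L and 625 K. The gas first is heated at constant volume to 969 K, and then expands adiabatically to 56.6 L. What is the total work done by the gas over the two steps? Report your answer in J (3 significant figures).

W_total ≈ 18100 J

Step 1 (isochoric): W = 0 (constant volume).
After step 1: P = 1068 kPa (V unchanged).
Step 2 (adiabatic): W = (P₁V₁ − P₂V₂)/(γ−1) = (31406 − 24167)/0.4 = 18097 J.
W_total = 0 + 18097 = 18097 J.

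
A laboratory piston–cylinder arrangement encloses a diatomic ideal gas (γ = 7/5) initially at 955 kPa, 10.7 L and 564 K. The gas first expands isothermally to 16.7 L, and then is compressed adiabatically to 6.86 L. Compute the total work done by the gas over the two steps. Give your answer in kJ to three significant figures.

Step 1 (isothermal): W = P₁V₁ ln(V₂/V₁) = (10218) ln(16.7/10.7) = 4549 J.
After step 1: P = 611.9 kPa, V = 16.7 L, T = 564 K.
Step 2 (adiabatic): W = (P₁V₁ − P₂V₂)/(γ−1) = (10218 − 14586)/0.4 = -10919 J.
W_total = 4549 − 10919 = -6370 J.

W_total ≈ -6.37 kJ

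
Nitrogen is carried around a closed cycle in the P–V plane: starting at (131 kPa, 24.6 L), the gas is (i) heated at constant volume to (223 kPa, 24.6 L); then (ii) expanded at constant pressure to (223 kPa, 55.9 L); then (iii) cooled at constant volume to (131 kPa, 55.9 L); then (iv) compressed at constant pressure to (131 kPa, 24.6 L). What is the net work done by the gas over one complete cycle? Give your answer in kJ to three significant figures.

W_net ≈ 2.88 kJ

Constant-volume legs do no work.
W(ii) = (223)(55.9 − 24.6) = 6980 J; W(iv) = (131)(24.6 − 55.9) = -4100 J.
W_net = 6980 − 4100 = 2880 J (the clockwise enclosed area).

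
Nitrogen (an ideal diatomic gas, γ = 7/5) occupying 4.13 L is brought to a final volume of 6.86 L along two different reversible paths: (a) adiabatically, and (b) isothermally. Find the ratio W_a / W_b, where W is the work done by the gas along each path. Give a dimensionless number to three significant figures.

Path (a) adiabatic: W = P₁V₁(1 − (V₁/V₂)^(γ−1))/(γ−1) → W_a/(P₁V₁) = 0.4592.
Path (b) isothermal: W = P₁V₁ ln(V₂/V₁) → W_b/(P₁V₁) = 0.5074.
W_a / W_b = 0.4592 / 0.5074 = 0.905.

W_a / W_b ≈ 0.905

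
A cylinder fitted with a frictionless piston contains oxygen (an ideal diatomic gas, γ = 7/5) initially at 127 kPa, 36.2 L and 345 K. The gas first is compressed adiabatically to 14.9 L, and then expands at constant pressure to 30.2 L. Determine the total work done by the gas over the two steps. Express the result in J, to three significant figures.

Step 1 (adiabatic): W = (P₁V₁ − P₂V₂)/(γ−1) = (4597 − 6557)/0.4 = -4900 J.
After step 1: P = 440.1 kPa, V = 14.9 L, T = 492.1 K.
Step 2 (isobaric): W = PΔV = (440.1 kPa)(30.2 − 14.9 L) = 6733 J.
W_total = -4900 + 6733 = 1834 J.

W_total ≈ 1830 J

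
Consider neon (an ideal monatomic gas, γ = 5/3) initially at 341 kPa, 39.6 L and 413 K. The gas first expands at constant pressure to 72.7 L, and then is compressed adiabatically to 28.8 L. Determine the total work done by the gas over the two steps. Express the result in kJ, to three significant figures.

W_total ≈ -20.5 kJ

Step 1 (isobaric): W = PΔV = (341 kPa)(72.7 − 39.6 L) = 11287 J.
After step 1: P = 341 kPa, V = 72.7 L, T = 758.2 K.
Step 2 (adiabatic): W = (P₁V₁ − P₂V₂)/(γ−1) = (24791 − 45960)/0.667 = -31754 J.
W_total = 11287 − 31754 = -20467 J.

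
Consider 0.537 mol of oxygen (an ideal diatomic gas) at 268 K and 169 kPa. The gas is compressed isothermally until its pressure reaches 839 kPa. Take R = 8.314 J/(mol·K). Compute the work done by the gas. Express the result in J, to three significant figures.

W ≈ -1920 J

Isothermal process: W = nRT ln(V₂/V₁) = nRT ln(P₁/P₂).
W = (0.537)(8.314)(268) × ln(169/839)
  = 1197 × ln(0.2014) = 1197 × -1.602
W_by_gas = -1917 J.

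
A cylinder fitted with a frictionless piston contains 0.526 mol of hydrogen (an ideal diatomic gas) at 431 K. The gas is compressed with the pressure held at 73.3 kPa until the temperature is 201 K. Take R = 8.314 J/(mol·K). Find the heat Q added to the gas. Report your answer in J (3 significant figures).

Q ≈ -3520 J

Isobaric: W = nRΔT = (0.526)(8.314)(-230) = -1006 J.
ΔU = nCᵥΔT with Cᵥ = 5R/2: ΔU = (0.526)(20.79)(-230) = -2515 J.
Q = ΔU + W = -2515 − 1006 = -3520 J.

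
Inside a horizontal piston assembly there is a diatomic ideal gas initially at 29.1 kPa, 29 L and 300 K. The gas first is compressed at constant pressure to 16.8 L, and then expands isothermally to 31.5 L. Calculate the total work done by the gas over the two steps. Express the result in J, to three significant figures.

Step 1 (isobaric): W = PΔV = (29.1 kPa)(16.8 − 29 L) = -355 J.
After step 1: P = 29.1 kPa, V = 16.8 L, T = 173.8 K.
Step 2 (isothermal): W = P₁V₁ ln(V₂/V₁) = (488.9) ln(31.5/16.8) = 307.3 J.
W_total = -355 + 307.3 = -47.71 J.

W_total ≈ -47.7 J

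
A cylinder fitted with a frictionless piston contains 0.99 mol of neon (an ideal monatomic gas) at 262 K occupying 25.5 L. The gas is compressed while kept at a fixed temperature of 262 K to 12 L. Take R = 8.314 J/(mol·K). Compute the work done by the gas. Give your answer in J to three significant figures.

W ≈ -1630 J

Isothermal: W = nRT ln(V₂/V₁).
W = (0.99)(8.314)(262) × ln(12/25.5)
  = 2156 × -0.7538
W_by_gas = -1625 J.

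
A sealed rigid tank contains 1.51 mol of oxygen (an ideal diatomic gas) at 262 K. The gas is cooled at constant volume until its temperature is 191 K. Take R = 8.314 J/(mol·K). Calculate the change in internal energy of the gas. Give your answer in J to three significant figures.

Constant volume ⇒ W = 0, so Q = ΔU = nCᵥΔT with Cᵥ = 5R/2 = 20.79 J/(mol·K).
ΔU = (1.51)(20.79)(191 − 262) = -2228 J.

ΔU ≈ -2230 J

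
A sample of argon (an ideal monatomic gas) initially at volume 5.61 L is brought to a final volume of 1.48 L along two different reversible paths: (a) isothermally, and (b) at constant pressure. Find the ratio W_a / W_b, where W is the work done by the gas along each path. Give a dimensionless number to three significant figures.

W_a / W_b ≈ 1.81

Path (a) isothermal: W = P₁V₁ ln(V₂/V₁) → W_a/(P₁V₁) = -1.333.
Path (b) isobaric: W = P₁(V₂ − V₁) → W_b/(P₁V₁) = -0.7362.
W_a / W_b = -1.333 / -0.7362 = 1.81.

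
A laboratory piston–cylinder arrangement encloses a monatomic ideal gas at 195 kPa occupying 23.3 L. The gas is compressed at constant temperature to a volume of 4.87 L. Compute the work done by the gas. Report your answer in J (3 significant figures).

Isothermal: W = nRT ln(V₂/V₁) = P₁V₁ ln(V₂/V₁).
P₁V₁ = (195 kPa)(23.3 L) = 4544 J.
W = 4544 × ln(4.87/23.3) = 4544 × -1.565
W_by_gas = -7112 J.

W ≈ -7110 J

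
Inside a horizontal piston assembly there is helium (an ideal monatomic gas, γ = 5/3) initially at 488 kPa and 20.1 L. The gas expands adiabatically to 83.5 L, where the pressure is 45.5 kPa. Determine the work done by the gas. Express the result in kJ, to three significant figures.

W ≈ 9.01 kJ

Adiabatic: W = (P₁V₁ − P₂V₂)/(γ − 1) with γ = 5/3.
P₁V₁ = 9809 J, P₂V₂ = 3799 J.
W = (9809 − 3799) / 0.6667 = 9014 J.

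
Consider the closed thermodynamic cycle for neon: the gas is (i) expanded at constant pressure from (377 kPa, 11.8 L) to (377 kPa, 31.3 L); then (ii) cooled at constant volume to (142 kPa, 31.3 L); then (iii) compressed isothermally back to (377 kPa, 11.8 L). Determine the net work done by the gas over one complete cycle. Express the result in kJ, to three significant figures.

W_net ≈ 3.02 kJ

Leg (i): W = PΔV = (377)(31.3 − 11.8) = 7352 J.
Leg (ii): W = 0.
Leg (iii): W = PᵢVᵢ ln(V_f/Vᵢ) = (4445) ln(11.8/31.3) = -4336 J.
W_net = 7352 − 4336 = 3016 J.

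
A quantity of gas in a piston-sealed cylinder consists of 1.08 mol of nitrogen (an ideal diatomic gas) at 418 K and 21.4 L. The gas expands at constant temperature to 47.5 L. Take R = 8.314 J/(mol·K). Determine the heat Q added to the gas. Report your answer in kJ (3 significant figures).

Isothermal ⇒ ΔU = 0, so Q = W = nRT ln(V₂/V₁).
Q = (1.08)(8.314)(418) ln(47.5/21.4) = 3753 × 0.7973 = 2993 J.

Q ≈ 2.99 kJ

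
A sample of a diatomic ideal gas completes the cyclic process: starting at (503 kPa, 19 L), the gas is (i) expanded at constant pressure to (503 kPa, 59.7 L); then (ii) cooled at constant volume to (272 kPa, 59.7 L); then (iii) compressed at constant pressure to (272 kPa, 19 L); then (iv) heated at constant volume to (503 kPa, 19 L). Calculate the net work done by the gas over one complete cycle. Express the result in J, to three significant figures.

Constant-volume legs do no work.
W(i) = (503)(59.7 − 19) = 20472 J; W(iii) = (272)(19 − 59.7) = -11070 J.
W_net = 20472 − 11070 = 9402 J (the clockwise enclosed area).

W_net ≈ 9400 J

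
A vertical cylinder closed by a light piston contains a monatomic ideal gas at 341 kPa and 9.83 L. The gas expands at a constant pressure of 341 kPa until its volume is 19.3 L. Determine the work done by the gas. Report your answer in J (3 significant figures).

Isobaric: W = P ΔV.
W = (341 kPa)(19.3 − 9.83 L) = (341)(9.47) = 3229 J.

W ≈ 3230 J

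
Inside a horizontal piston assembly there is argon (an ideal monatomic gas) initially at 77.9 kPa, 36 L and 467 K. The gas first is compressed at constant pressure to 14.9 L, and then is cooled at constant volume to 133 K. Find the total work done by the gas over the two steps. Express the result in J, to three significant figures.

W_total ≈ -1640 J

Step 1 (isobaric): W = PΔV = (77.9 kPa)(14.9 − 36 L) = -1644 J.
Step 2 (isochoric): W = 0 (constant volume).
W_total = -1644 + 0 = -1644 J.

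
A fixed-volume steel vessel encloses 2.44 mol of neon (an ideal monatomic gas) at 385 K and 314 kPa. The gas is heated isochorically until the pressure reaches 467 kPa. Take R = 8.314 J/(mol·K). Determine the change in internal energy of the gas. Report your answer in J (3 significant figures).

Constant volume ⇒ W = 0, so Q = ΔU = nCᵥΔT with Cᵥ = 3R/2 = 12.47 J/(mol·K).
At constant V, T₂/T₁ = P₂/P₁ ⇒ ΔT = T₁(P₂/P₁ − 1) = 385·(467/314 − 1) = 187.6 K.
ΔU = (2.44)(12.47)(187.6) = 5708 J.

ΔU ≈ 5710 J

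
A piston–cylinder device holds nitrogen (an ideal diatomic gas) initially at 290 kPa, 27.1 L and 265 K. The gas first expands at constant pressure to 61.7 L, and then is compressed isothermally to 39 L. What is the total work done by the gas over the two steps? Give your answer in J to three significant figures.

Step 1 (isobaric): W = PΔV = (290 kPa)(61.7 − 27.1 L) = 10034 J.
After step 1: P = 290 kPa, V = 61.7 L, T = 603.3 K.
Step 2 (isothermal): W = P₁V₁ ln(V₂/V₁) = (17893) ln(39/61.7) = -8208 J.
W_total = 10034 − 8208 = 1826 J.

W_total ≈ 1830 J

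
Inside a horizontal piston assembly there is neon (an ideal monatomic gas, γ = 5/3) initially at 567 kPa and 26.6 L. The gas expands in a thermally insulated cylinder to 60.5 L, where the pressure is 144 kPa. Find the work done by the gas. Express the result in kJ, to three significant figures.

W ≈ 9.56 kJ

Adiabatic: W = (P₁V₁ − P₂V₂)/(γ − 1) with γ = 5/3.
P₁V₁ = 15082 J, P₂V₂ = 8712 J.
W = (15082 − 8712) / 0.6667 = 9555 J.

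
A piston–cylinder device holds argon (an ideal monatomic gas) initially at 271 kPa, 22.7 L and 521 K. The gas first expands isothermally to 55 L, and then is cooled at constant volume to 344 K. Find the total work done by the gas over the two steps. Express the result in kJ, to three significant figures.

Step 1 (isothermal): W = P₁V₁ ln(V₂/V₁) = (6152) ln(55/22.7) = 5444 J.
Step 2 (isochoric): W = 0 (constant volume).
W_total = 5444 + 0 = 5444 J.

W_total ≈ 5.44 kJ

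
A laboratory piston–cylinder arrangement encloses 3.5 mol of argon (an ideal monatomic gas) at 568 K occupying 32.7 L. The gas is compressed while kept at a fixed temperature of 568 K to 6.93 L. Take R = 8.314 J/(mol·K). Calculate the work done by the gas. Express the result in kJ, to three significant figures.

W ≈ -25.6 kJ

Isothermal: W = nRT ln(V₂/V₁).
W = (3.5)(8.314)(568) × ln(6.93/32.7)
  = 16528 × -1.552
W_by_gas = -25644 J.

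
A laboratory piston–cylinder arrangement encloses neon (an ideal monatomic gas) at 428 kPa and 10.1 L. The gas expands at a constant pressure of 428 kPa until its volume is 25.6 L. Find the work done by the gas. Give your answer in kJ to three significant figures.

W ≈ 6.63 kJ

Isobaric: W = P ΔV.
W = (428 kPa)(25.6 − 10.1 L) = (428)(15.5) = 6634 J.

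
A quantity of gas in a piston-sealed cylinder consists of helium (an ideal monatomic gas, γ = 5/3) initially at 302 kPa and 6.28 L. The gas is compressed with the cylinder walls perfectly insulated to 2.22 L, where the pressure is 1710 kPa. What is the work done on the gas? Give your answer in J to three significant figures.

Adiabatic: W = (P₁V₁ − P₂V₂)/(γ − 1) with γ = 5/3.
P₁V₁ = 1897 J, P₂V₂ = 3796 J.
W = (1897 − 3796) / 0.6667 = -2849 J.
Work on gas = −W_by = 2849 J.

W ≈ 2850 J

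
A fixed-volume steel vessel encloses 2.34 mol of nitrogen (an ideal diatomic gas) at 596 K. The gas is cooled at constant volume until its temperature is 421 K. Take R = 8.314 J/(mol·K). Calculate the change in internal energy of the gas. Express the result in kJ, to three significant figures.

Constant volume ⇒ W = 0, so Q = ΔU = nCᵥΔT with Cᵥ = 5R/2 = 20.79 J/(mol·K).
ΔU = (2.34)(20.79)(421 − 596) = -8511 J.

ΔU ≈ -8.51 kJ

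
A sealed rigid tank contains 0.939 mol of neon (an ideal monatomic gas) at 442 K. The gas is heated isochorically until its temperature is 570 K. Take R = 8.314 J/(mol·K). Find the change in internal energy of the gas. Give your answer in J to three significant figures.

Constant volume ⇒ W = 0, so Q = ΔU = nCᵥΔT with Cᵥ = 3R/2 = 12.47 J/(mol·K).
ΔU = (0.939)(12.47)(570 − 442) = 1499 J.

ΔU ≈ 1500 J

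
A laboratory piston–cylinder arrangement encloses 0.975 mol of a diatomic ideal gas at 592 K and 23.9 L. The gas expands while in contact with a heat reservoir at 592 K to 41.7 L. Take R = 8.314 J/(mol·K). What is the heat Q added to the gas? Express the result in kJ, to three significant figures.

Q ≈ 2.67 kJ

Isothermal ⇒ ΔU = 0, so Q = W = nRT ln(V₂/V₁).
Q = (0.975)(8.314)(592) ln(41.7/23.9) = 4799 × 0.5566 = 2671 J.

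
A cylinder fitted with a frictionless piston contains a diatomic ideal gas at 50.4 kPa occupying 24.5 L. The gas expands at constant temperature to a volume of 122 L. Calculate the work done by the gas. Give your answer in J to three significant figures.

W ≈ 1980 J

Isothermal: W = nRT ln(V₂/V₁) = P₁V₁ ln(V₂/V₁).
P₁V₁ = (50.4 kPa)(24.5 L) = 1235 J.
W = 1235 × ln(122/24.5) = 1235 × 1.605
W_by_gas = 1982 J.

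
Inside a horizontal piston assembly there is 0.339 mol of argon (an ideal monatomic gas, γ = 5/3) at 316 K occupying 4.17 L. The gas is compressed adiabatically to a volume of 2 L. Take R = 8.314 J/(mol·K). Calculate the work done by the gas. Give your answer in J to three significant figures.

W ≈ -844 J

Adiabatic: TV^(γ−1) = const with γ = 5/3.
T₂ = T₁ (V₁/V₂)^(γ−1) = 316 × (4.17/2)^0.667 = 316 × 1.632 = 515.7 K.
W_by = nCᵥ(T₁ − T₂) = (0.339)(12.47)(316 − 515.7) = -844.4 J.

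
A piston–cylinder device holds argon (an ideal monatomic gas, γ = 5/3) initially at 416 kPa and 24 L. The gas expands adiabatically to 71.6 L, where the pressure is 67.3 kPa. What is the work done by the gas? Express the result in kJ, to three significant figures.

W ≈ 7.75 kJ

Adiabatic: W = (P₁V₁ − P₂V₂)/(γ − 1) with γ = 5/3.
P₁V₁ = 9984 J, P₂V₂ = 4819 J.
W = (9984 − 4819) / 0.6667 = 7748 J.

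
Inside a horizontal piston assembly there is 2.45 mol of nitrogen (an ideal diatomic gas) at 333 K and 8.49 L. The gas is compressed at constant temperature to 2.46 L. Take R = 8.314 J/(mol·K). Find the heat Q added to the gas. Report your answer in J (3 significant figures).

Isothermal ⇒ ΔU = 0, so Q = W = nRT ln(V₂/V₁).
Q = (2.45)(8.314)(333) ln(2.46/8.49) = 6783 × -1.239 = -8402 J.

Q ≈ -8400 J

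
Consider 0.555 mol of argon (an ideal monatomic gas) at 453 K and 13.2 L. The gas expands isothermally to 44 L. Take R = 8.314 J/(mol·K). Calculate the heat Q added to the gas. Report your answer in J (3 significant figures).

Isothermal ⇒ ΔU = 0, so Q = W = nRT ln(V₂/V₁).
Q = (0.555)(8.314)(453) ln(44/13.2) = 2090 × 1.204 = 2517 J.

Q ≈ 2520 J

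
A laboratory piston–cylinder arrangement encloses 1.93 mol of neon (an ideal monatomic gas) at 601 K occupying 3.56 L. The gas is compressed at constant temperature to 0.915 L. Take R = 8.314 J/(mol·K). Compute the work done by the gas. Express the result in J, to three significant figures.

Isothermal: W = nRT ln(V₂/V₁).
W = (1.93)(8.314)(601) × ln(0.915/3.56)
  = 9644 × -1.359
W_by_gas = -13102 J.

W ≈ -13100 J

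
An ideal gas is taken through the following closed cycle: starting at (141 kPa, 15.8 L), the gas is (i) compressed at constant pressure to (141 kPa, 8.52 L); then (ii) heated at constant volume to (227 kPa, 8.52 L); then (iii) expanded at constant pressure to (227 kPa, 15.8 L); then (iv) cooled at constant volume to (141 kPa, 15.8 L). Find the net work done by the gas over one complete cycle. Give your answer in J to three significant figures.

Constant-volume legs do no work.
W(i) = (141)(8.52 − 15.8) = -1026 J; W(iii) = (227)(15.8 − 8.52) = 1653 J.
W_net = -1026 + 1653 = 626.1 J (the clockwise enclosed area).

W_net ≈ 626 J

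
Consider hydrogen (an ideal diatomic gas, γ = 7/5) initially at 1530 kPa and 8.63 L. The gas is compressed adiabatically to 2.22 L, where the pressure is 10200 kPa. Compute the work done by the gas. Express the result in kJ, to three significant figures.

Adiabatic: W = (P₁V₁ − P₂V₂)/(γ − 1) with γ = 7/5.
P₁V₁ = 13204 J, P₂V₂ = 22644 J.
W = (13204 − 22644) / 0.4 = -23600 J.

W ≈ -23.6 kJ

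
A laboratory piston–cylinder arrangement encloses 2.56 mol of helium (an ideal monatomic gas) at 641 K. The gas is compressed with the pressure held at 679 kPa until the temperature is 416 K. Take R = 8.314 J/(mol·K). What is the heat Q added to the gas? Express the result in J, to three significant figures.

Q ≈ -12000 J

Isobaric: W = nRΔT = (2.56)(8.314)(-225) = -4789 J.
ΔU = nCᵥΔT with Cᵥ = 3R/2: ΔU = (2.56)(12.47)(-225) = -7183 J.
Q = ΔU + W = -7183 − 4789 = -11972 J.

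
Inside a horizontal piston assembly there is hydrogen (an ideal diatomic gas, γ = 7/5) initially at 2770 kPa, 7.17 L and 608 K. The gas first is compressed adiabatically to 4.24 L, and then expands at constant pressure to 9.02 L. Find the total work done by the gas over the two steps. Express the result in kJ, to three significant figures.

Step 1 (adiabatic): W = (P₁V₁ − P₂V₂)/(γ−1) = (19861 − 24505)/0.4 = -11611 J.
After step 1: P = 5780 kPa, V = 4.24 L, T = 750.2 K.
Step 2 (isobaric): W = PΔV = (5780 kPa)(9.02 − 4.24 L) = 27626 J.
W_total = -11611 + 27626 = 16015 J.

W_total ≈ 16.0 kJ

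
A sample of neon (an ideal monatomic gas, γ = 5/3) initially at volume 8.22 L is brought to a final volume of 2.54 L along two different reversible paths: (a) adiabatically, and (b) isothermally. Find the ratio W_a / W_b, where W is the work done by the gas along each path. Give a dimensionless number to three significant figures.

Path (a) adiabatic: W = P₁V₁(1 − (V₁/V₂)^(γ−1))/(γ−1) → W_a/(P₁V₁) = -1.782.
Path (b) isothermal: W = P₁V₁ ln(V₂/V₁) → W_b/(P₁V₁) = -1.174.
W_a / W_b = -1.782 / -1.174 = 1.517.

W_a / W_b ≈ 1.52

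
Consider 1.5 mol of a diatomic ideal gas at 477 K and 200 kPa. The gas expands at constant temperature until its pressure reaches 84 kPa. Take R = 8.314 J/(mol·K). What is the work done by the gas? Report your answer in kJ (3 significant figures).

Isothermal process: W = nRT ln(V₂/V₁) = nRT ln(P₁/P₂).
W = (1.5)(8.314)(477) × ln(200/84)
  = 5949 × ln(2.381) = 5949 × 0.8675
W_by_gas = 5160 J.

W ≈ 5.16 kJ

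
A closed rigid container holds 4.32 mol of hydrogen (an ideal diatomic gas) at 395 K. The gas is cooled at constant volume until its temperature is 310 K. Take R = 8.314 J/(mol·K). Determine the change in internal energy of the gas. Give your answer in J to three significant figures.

ΔU ≈ -7630 J

Constant volume ⇒ W = 0, so Q = ΔU = nCᵥΔT with Cᵥ = 5R/2 = 20.79 J/(mol·K).
ΔU = (4.32)(20.79)(310 − 395) = -7632 J.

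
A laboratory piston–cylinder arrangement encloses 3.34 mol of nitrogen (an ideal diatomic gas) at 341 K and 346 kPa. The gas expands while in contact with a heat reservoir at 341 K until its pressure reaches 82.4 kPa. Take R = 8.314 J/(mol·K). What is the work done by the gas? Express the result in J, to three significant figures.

W ≈ 13600 J

Isothermal process: W = nRT ln(V₂/V₁) = nRT ln(P₁/P₂).
W = (3.34)(8.314)(341) × ln(346/82.4)
  = 9469 × ln(4.199) = 9469 × 1.435
W_by_gas = 13587 J.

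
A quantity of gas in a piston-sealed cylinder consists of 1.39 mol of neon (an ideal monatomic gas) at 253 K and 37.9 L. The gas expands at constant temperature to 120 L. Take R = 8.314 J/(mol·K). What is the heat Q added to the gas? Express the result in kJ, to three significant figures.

Q ≈ 3.37 kJ

Isothermal ⇒ ΔU = 0, so Q = W = nRT ln(V₂/V₁).
Q = (1.39)(8.314)(253) ln(120/37.9) = 2924 × 1.153 = 3370 J.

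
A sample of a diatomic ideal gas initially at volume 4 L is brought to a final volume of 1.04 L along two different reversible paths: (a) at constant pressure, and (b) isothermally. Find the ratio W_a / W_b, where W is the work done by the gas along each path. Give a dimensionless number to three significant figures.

W_a / W_b ≈ 0.549

Path (a) isobaric: W = P₁(V₂ − V₁) → W_a/(P₁V₁) = -0.74.
Path (b) isothermal: W = P₁V₁ ln(V₂/V₁) → W_b/(P₁V₁) = -1.347.
W_a / W_b = -0.74 / -1.347 = 0.5493.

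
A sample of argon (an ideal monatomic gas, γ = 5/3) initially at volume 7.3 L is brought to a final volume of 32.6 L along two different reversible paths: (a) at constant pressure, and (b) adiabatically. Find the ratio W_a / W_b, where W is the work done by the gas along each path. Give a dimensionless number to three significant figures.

W_a / W_b ≈ 3.66

Path (a) isobaric: W = P₁(V₂ − V₁) → W_a/(P₁V₁) = 3.466.
Path (b) adiabatic: W = P₁V₁(1 − (V₁/V₂)^(γ−1))/(γ−1) → W_b/(P₁V₁) = 0.9469.
W_a / W_b = 3.466 / 0.9469 = 3.66.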